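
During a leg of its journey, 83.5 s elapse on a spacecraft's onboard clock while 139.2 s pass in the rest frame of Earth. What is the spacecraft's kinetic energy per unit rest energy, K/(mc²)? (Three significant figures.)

0.667

From Δt = γΔτ: γ = 139.2/83.5 = 1.66707.
Since K = (γ−1)mc², K/(mc²) = 1.66707 − 1 = 0.667.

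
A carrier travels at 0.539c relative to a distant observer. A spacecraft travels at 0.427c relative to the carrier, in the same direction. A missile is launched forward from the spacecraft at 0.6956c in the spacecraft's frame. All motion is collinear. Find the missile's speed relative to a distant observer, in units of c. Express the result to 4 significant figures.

0.9577c

Compose velocities in two stages. Stage 1 (into S'): u₁ = (0.6956+0.427)/(1+0.6956×0.427) = 0.86552.
Stage 2 (into S): u = (0.86552+0.539)/(1+0.86552×0.539) = 0.95773, so the speed is 0.9577c.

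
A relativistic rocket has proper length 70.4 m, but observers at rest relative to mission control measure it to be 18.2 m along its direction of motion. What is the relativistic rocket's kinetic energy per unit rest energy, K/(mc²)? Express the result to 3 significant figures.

2.87

From L = L₀/γ: γ = 70.4/18.2 = 3.86813.
K/(mc²) = γ − 1 = 3.86813 − 1 = 2.87.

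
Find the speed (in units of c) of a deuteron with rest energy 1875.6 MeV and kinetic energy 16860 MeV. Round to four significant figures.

γ = 1 + K/(mc²) = 1 + 16860/1875.6 = 9.9891.
β = √(1 − 1/γ²) = √(1 − 0.0100218) = √0.9899782 = 0.9950.

0.9950c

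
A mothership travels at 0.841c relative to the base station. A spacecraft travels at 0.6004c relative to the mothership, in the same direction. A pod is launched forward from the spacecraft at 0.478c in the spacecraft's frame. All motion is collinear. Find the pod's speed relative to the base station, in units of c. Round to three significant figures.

0.985c

Compose velocities in two stages. Stage 1 (into S'): u₁ = (0.478+0.6004)/(1+0.478×0.6004) = 0.83792.
Stage 2 (into S): u = (0.83792+0.841)/(1+0.83792×0.841) = 0.98488, so the speed is 0.985c.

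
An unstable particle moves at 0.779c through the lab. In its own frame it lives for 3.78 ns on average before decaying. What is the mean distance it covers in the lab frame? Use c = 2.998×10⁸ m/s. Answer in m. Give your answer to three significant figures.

1.41 m

Lorentz factor: γ = (1 − 0.606841)^(−1/2) = 1.5948.
Lab-frame lifetime: Δt = γτ = 1.5948 × 3.78 ns = 6.0283 ns.
Distance: d = vΔt = 0.779 × 2.998×10⁸ m/s × 6.0283×10^-9 s = 1.41 m.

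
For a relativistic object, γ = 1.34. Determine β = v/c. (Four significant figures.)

0.6656

β = √(1 − 1/γ²) = √(1 − 1/1.7956) = √0.443083 = 0.6656.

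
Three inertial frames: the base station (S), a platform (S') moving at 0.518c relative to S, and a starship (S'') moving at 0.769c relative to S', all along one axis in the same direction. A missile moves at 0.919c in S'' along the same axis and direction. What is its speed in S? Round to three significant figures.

First combine the missile and starship (S''→S'): u₁ = (0.919 + 0.769)/(1 + 0.919×0.769) = 1.688/1.706711 = 0.98904.
Then combine with the platform (S'→S): u = (0.98904 + 0.518)/(1 + 0.98904×0.518) = 1.50704/1.51232272 = 0.99651.

0.997c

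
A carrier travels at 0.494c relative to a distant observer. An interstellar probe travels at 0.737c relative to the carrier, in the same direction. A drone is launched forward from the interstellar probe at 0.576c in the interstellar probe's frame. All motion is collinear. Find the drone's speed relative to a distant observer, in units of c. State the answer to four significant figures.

Compose velocities in two stages. Stage 1 (into S'): u₁ = (0.576+0.737)/(1+0.576×0.737) = 0.92172.
Stage 2 (into S): u = (0.92172+0.494)/(1+0.92172×0.494) = 0.97278, so the speed is 0.9728c.

0.9728c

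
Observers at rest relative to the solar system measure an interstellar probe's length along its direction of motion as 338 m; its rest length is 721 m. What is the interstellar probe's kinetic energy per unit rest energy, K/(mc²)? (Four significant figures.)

1.133

Length contraction gives γ = L₀/L = 721/338 = 2.13314.
K/(mc²) = γ − 1 = 2.13314 − 1 = 1.133.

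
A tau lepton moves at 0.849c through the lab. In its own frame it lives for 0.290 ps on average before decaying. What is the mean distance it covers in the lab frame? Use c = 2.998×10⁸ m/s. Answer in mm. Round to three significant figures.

0.140 mm

γ = 1/√(1 − β²) = 1/√(1 − 0.720801) = 1/√0.279199 = 1/0.528393 = 1.8925.
Lab-frame lifetime: Δt = γτ = 1.8925 × 0.290 ps = 0.54883 ps.
Distance: d = vΔt = 0.849 × 2.998×10⁸ m/s × 5.4883×10^-13 s = 1.40×10^-4 m = 0.140 mm.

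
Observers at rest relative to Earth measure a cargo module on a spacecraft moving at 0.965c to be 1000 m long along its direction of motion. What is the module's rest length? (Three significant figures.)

3810 m

With β = 0.965, γ = 1/√(1 − 0.965²) = 1/√0.068775 = 3.8132.
Proper length: L₀ = γ·L = 3.8132 × 1000 = 3810 m.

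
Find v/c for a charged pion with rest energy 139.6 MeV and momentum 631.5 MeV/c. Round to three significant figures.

pc/(mc²) = 631.5/139.6 = 4.5236 = βγ = β/√(1−β²).
So β² = x²/(1 + x²) with x = 4.5236: x² = 20.463, β² = 20.463/21.463 = 0.953408, β = 0.976.

0.976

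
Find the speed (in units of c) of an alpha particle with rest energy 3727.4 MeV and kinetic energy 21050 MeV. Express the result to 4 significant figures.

0.9886c

γ = 1 + K/(mc²) = 1 + 21050/3727.4 = 6.6474.
β = √(1 − 1/γ²) = √(1 − 0.0226306) = √0.9773694 = 0.9886.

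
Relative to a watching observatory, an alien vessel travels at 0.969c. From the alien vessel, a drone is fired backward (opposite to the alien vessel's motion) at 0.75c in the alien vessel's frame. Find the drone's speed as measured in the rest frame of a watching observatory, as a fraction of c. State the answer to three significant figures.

Relativistic velocity addition: u = (u' + v)/(1 + u'v/c²), with u' = −0.75c and v = 0.969c.
Numerator: −0.75 + 0.969 = 0.219. Denominator: 1 + (−0.75)(0.969) = 0.27325.
u = 0.219/0.27325 = 0.80146, so the speed is 0.801c.

0.801c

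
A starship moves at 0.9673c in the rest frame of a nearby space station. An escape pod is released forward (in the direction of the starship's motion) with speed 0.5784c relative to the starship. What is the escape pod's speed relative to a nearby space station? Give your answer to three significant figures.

0.991c

In units of c, u = (u' + v)/(1 + u'v) with u' = 0.5784 and v = 0.9673.
Numerator: 0.5784 + 0.9673 = 1.5457. Denominator: 1 + (0.5784)(0.9673) = 1.55948632.
u = 1.5457/1.55948632 = 0.99116, so the speed is 0.991c.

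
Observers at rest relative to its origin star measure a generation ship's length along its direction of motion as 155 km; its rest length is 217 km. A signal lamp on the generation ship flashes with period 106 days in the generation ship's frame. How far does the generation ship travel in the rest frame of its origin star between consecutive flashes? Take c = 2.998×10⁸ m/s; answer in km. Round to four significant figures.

From L = L₀/γ: γ = 217/155 = 1.4.
β = √(1 − 1/γ²) = 0.69985. Lab-frame period = γτ = 1.4×106 days = 148.4 days. Distance = βc × γτ = 0.69985 × 2.998×10⁸ m/s × 12821760 s = 2.6902×10^15 m = 2.690×10^12 km.

2.690×10^12 km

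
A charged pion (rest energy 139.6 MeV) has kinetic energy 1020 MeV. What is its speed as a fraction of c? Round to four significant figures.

K = (γ−1)mc², so γ = 1 + 1020/139.6 = 8.3066.
Then v/c = √(1 − γ⁻²) = √(1 − 0.0144928) = √0.9855072 = 0.9927.

0.9927c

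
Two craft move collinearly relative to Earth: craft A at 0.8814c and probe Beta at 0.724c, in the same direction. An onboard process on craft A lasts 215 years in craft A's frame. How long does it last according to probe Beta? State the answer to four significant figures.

238.8 years

The velocity of craft A relative to probe Beta is (0.8814 − 0.724)c / (1 − 0.8814×0.724) = 0.43497c; relative speed 0.43497c.
At |u| = 0.43497c, γ = (1 − 0.189199)^(−1/2) = 1.1106.
The clock on craft A records proper time, so probe Beta measures Δt = γΔτ = 1.1106 × 215 = 238.8 years.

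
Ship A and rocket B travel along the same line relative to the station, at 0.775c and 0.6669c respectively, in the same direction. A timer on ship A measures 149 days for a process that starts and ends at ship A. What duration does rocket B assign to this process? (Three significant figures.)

153 days

The velocity of ship A relative to rocket B is (0.775 − 0.6669)c / (1 − 0.775×0.6669) = 0.22374c; relative speed 0.22374c.
γ for this relative speed: γ = 1/√(1 − 0.0500596) = 1.026.
Ship A's interval is proper; time dilation gives Δt_B = γΔτ = 1.026 × 149 days = 153 days.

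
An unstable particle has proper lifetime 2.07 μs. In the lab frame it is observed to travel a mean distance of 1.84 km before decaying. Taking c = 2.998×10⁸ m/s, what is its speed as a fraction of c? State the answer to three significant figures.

Lab distance = (lab lifetime)·v = γτ·βc, so βγ = d/(cτ) = 1840/(2.998×10⁸ × 2.070×10^-6) = 2.9649.
With βγ = 2.9649: γ² = 1 + (βγ)² = 9.79063, and β = (βγ)/γ = 2.9649/3.129 = 0.948.

0.948c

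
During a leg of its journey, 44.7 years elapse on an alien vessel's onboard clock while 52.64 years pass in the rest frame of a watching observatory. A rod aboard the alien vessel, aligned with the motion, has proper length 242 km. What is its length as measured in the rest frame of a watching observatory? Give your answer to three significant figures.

205 km

The time-dilation ratio gives γ = 52.64/44.7 = 1.17763.
L = L₀/γ = 242/1.17763 = 205 km.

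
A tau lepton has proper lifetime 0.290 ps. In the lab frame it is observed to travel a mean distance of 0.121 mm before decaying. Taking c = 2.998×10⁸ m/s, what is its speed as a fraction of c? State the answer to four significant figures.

0.8121c

d = βγcτ ⇒ βγ = d/(cτ) = 1.210×10^-4 m / (8.6942×10^-5 m) = 1.3917.
β = (βγ)/√(1+(βγ)²) = 1.3917/√2.93683 = 0.8121.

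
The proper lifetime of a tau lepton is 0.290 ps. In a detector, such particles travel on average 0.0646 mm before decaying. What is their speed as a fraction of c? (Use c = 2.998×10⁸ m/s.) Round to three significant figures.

0.596c

Lab distance = (lab lifetime)·v = γτ·βc, so βγ = d/(cτ) = 6.460×10^-5/(2.998×10⁸ × 2.900×10^-13) = 0.74302.
With βγ = 0.74302: γ² = 1 + (βγ)² = 1.552079, and β = (βγ)/γ = 0.74302/1.24582 = 0.596.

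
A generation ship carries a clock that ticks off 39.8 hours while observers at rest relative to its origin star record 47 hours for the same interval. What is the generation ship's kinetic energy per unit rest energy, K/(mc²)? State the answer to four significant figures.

The time-dilation ratio gives γ = 47/39.8 = 1.1809.
Since K = (γ−1)mc², K/(mc²) = 1.1809 − 1 = 0.1809.

0.1809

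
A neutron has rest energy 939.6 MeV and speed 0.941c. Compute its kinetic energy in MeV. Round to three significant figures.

γ = 1/√(1 − β²) = 1/√(1 − 0.885481) = 1/√0.114519 = 1/0.338407 = 2.955.
Kinetic energy: K = (γ − 1)mc² = (2.955 − 1) × 939.6 MeV = 1.955 × 939.6 = 1840 MeV.

1840 MeV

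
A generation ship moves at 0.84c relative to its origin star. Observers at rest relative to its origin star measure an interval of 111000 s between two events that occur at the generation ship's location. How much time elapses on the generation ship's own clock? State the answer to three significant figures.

60200 s

β² = 0.7056, so γ = 1/√0.2944 = 1.843.
The moving clock records proper time: Δτ = Δt/γ = 111000/1.843 = 60200 s.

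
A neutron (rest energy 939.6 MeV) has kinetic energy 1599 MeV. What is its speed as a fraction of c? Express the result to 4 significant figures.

0.9290c

K = (γ−1)mc², so γ = 1 + 1599/939.6 = 2.7018.
Then v/c = √(1 − γ⁻²) = √(1 − 0.136991) = √0.863009 = 0.9290.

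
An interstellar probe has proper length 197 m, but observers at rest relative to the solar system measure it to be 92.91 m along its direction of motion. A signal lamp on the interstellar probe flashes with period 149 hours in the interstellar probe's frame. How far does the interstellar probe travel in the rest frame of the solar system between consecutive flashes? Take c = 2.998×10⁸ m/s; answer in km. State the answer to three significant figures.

3.01×10^11 km

γ = L₀/L = 197/92.91 = 2.12033.
β = √(1 − 1/γ²) = 0.8818. Lab-frame period = γτ = 2.12033×149 hours = 315.93 hours. Distance = βc × γτ = 0.8818 × 2.998×10⁸ m/s × 1137348 s = 3.0067×10^14 m = 3.01×10^11 km.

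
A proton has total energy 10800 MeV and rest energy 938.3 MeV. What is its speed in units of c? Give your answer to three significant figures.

γ = E/(mc²) = 10800/938.3 = 11.51.
β = √(1 − 1/γ²) = √(1 − 0.0075483) = √0.9924517 = 0.996.

0.996c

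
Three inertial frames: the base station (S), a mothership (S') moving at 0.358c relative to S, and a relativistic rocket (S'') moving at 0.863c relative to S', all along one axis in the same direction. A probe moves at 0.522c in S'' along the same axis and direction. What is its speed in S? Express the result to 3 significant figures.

0.978c

Apply u = (u'+v)/(1+u'v) twice. Probe in the mothership frame: (0.522+0.863)/(1+0.522·0.863) = 1.385/1.450486 = 0.95485c.
That velocity, transformed to the rest frame of the base station: (0.95485+0.358)/(1+0.95485·0.358) = 1.31285/1.3418363 = 0.9784c.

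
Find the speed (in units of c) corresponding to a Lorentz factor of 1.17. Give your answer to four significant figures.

β = √(1 − 1/γ²) = √(1 − 1/1.3689) = √0.269486 = 0.5191.

0.5191c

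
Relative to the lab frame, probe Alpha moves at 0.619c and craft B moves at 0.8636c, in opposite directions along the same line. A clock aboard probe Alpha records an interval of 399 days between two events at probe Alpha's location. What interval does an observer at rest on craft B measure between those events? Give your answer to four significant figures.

1546 days

Speed of probe Alpha in craft B's frame: u = (v_A + v_B)/(1 + v_A v_B/c²) = (0.619 + 0.8636)/(1 + 0.619×0.8636) = 1.4826/1.5345684 = 0.96613; |u| = 0.96613c.
γ for this relative speed: γ = 1/√(1 − 0.933407) = 3.8751.
Probe Alpha's interval is proper; time dilation gives Δt_B = γΔτ = 3.8751 × 399 days = 1546 days.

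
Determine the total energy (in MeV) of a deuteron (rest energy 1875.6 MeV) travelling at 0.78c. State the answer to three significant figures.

3000 MeV

With β = 0.78, γ = 1/√(1 − 0.78²) = 1/√0.3916 = 1.598.
Total energy: E = γmc² = 1.598 × 1875.6 MeV = 3000 MeV.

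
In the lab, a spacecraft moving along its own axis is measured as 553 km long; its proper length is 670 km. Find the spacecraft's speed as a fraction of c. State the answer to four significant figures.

Length contraction gives γ = L₀/L = 670/553 = 1.2116.
β = √(1 − 1/γ²) = √0.318789 = 0.5646.

0.5646c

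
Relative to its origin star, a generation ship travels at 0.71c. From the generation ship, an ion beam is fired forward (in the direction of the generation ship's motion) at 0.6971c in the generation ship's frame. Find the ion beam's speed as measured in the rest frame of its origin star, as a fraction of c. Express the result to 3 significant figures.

In units of c, u = (u' + v)/(1 + u'v) with u' = 0.6971 and v = 0.71.
Numerator: 0.6971 + 0.71 = 1.4071. Denominator: 1 + (0.6971)(0.71) = 1.494941.
u = 1.4071/1.494941 = 0.94124, so the speed is 0.941c.

0.941c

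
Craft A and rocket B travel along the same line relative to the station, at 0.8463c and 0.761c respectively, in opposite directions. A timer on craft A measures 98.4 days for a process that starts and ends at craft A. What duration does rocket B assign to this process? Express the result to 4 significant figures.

Transform craft A's velocity into rocket B's frame: (0.8463 + 0.761)/(1 + 0.8463·0.761) = 1.6073/1.6440343, so the relative speed is 0.97766c.
γ for this relative speed: γ = 1/√(1 − 0.955819) = 4.7575.
Craft A's interval is proper; time dilation gives Δt_B = γΔτ = 4.7575 × 98.4 days = 468.1 days.

468.1 days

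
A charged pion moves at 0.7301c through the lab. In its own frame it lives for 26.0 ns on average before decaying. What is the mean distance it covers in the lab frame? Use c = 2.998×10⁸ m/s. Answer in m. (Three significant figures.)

8.33 m

With β = 0.7301, γ = 1/√(1 − 0.7301²) = 1/√0.46695399 = 1.4634.
Lab-frame lifetime: Δt = γτ = 1.4634 × 26.0 ns = 38.048 ns.
Distance: d = vΔt = 0.7301 × 2.998×10⁸ m/s × 3.8048×10^-8 s = 8.33 m.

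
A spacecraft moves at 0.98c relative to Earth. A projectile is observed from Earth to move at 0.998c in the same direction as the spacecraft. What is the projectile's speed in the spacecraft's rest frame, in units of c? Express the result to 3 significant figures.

Transform to the spacecraft's frame: u' = (u − v)/(1 − uv/c²).
u' = (0.998 − 0.98)/(1 − 0.998×0.98) = 0.018/0.02196 = 0.81967.
Speed in the spacecraft's frame: 0.820c (in the same direction).

0.820c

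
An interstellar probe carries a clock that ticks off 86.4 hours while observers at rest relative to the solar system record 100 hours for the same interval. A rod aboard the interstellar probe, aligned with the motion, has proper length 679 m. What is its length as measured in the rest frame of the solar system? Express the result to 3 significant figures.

From Δt = γΔτ: γ = 100/86.4 = 1.15741.
L = L₀/γ = 679/1.15741 = 587 m.

587 m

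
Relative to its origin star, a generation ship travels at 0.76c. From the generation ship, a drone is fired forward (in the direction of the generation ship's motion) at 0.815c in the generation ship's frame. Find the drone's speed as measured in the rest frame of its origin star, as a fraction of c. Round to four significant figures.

0.9726c

In units of c, u = (u' + v)/(1 + u'v) with u' = 0.815 and v = 0.76.
Numerator: 0.815 + 0.76 = 1.575. Denominator: 1 + (0.815)(0.76) = 1.6194.
u = 1.575/1.6194 = 0.97258, so the speed is 0.9726c.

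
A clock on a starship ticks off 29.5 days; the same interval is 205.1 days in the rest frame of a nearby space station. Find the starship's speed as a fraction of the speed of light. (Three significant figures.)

0.990c

γ = Δt/Δτ = 205.1/29.5 = 6.9525.
β = √(1 − 1/γ²) = √(1 − 0.020688) = √0.979312 = 0.990.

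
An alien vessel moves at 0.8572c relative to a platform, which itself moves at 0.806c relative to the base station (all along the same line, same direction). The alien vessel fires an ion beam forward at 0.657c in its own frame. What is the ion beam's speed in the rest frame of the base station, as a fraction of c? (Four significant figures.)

First combine the ion beam and alien vessel (S''→S'): u₁ = (0.657 + 0.8572)/(1 + 0.657×0.8572) = 1.5142/1.5631804 = 0.96867.
Then combine with the platform (S'→S): u = (0.96867 + 0.806)/(1 + 0.96867×0.806) = 1.77467/1.78074802 = 0.99659.

0.9966c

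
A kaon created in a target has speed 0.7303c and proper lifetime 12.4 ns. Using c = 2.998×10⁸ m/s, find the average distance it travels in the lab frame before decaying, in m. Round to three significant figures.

Lorentz factor: γ = (1 − 0.53333809)^(−1/2) = 1.4639.
Lab-frame lifetime: Δt = γτ = 1.4639 × 12.4 ns = 18.152 ns.
Distance: d = vΔt = 0.7303 × 2.998×10⁸ m/s × 1.8152×10^-8 s = 3.97 m.

3.97 m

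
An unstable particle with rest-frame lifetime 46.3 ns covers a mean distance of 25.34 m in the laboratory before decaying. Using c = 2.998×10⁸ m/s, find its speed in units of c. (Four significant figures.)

d = βγcτ ⇒ βγ = d/(cτ) = 25.34 m / (13.88074 m) = 1.8256.
β = (βγ)/√(1+(βγ)²) = 1.8256/√4.33282 = 0.8770.

0.8770c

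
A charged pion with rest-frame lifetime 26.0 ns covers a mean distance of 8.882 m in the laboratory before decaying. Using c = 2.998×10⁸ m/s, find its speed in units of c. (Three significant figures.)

0.752c

Let x = d/(cτ) = 8.882 m / (2.998×10⁸ m/s × 2.600×10^-8 s) = 1.1395. Since d = βγcτ, x = βγ = β/√(1−β²).
Solving: β² = x²/(1+x²) = 1.29846/2.29846 = 0.564926, so β = 0.752.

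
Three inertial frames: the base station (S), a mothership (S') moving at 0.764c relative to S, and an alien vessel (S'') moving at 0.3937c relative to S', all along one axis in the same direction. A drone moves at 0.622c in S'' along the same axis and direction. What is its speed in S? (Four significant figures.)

0.9732c

Compose velocities in two stages. Stage 1 (into S'): u₁ = (0.622+0.3937)/(1+0.622×0.3937) = 0.8159.
Stage 2 (into S): u = (0.8159+0.764)/(1+0.8159×0.764) = 0.97324, so the speed is 0.9732c.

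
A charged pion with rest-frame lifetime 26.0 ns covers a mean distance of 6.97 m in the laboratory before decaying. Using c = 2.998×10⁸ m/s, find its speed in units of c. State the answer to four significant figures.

d = βγcτ ⇒ βγ = d/(cτ) = 6.970 m / (7.7948 m) = 0.89419.
β = (βγ)/√(1+(βγ)²) = 0.89419/√1.799576 = 0.6666.

0.6666c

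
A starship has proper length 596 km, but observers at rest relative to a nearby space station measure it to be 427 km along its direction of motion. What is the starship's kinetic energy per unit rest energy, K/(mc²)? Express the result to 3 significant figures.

0.396

Length contraction gives γ = L₀/L = 596/427 = 1.39578.
Since K = (γ−1)mc², K/(mc²) = 1.39578 − 1 = 0.396.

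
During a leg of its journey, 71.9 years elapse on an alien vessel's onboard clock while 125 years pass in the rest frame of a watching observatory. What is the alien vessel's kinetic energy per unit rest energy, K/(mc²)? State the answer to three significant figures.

γ = Δt/Δτ = 125/71.9 = 1.73853.
K/(mc²) = γ − 1 = 1.73853 − 1 = 0.739.

0.739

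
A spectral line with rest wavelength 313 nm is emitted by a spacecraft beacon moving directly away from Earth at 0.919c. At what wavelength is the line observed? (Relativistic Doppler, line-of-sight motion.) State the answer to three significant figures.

Relativistic Doppler for wavelength: λ_obs = λ_src · √((1+β)/(1−β)).
With β = 0.919: factor = √(1.919/0.081) = 4.8674.
λ_obs = 313 × 4.8674 = 1520 nm.

1520 nm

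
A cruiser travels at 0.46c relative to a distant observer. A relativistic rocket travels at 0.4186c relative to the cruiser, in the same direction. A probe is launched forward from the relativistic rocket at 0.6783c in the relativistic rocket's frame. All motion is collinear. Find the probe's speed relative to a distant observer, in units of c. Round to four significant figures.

Apply u = (u'+v)/(1+u'v) twice. Probe in the cruiser frame: (0.6783+0.4186)/(1+0.6783·0.4186) = 1.0969/1.28393638 = 0.85433c.
That velocity, transformed to the rest frame of a distant observer: (0.85433+0.46)/(1+0.85433·0.46) = 1.31433/1.3929918 = 0.94353c.

0.9435c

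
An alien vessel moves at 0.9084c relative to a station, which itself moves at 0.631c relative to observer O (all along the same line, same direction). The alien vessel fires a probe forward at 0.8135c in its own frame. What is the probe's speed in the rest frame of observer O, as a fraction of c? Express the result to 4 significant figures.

Apply u = (u'+v)/(1+u'v) twice. Probe in the station frame: (0.8135+0.9084)/(1+0.8135·0.9084) = 1.7219/1.7389834 = 0.99018c.
That velocity, transformed to the rest frame of observer O: (0.99018+0.631)/(1+0.99018·0.631) = 1.62118/1.62480358 = 0.99777c.

0.9978c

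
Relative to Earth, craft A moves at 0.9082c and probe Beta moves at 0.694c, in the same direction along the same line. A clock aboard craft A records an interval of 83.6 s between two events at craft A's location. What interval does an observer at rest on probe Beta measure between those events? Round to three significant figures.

103 s

Speed of craft A in probe Beta's frame: u = (v_A − v_B)/(1 − v_A v_B/c²) = (0.9082 − 0.694)/(1 − 0.9082×0.694) = 0.2142/0.3697092 = 0.57937; |u| = 0.57937c.
γ for this relative speed: γ = 1/√(1 − 0.33567) = 1.2269.
The clock on craft A records proper time, so probe Beta measures Δt = γΔτ = 1.2269 × 83.6 = 103 s.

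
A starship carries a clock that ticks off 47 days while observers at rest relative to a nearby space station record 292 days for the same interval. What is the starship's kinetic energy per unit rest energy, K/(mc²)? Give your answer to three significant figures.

5.21

The time-dilation ratio gives γ = 292/47 = 6.21277.
Since K = (γ−1)mc², K/(mc²) = 6.21277 − 1 = 5.21.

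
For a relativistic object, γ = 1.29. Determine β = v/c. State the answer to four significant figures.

β = √(1 − 1/γ²) = √(1 − 1/1.6641) = √0.399075 = 0.6317.

0.6317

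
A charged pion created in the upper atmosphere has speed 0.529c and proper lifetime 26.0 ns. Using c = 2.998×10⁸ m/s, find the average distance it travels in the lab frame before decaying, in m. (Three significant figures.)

Lorentz factor: γ = (1 − 0.279841)^(−1/2) = 1.1784.
Lab-frame lifetime: Δt = γτ = 1.1784 × 26.0 ns = 30.638 ns.
Distance: d = vΔt = 0.529 × 2.998×10⁸ m/s × 3.0638×10^-8 s = 4.86 m.

4.86 m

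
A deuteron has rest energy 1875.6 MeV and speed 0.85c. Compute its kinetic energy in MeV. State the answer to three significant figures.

1680 MeV

γ = 1/√(1 − β²) = 1/√(1 − 0.7225) = 1/√0.2775 = 1.89832.
Kinetic energy: K = (γ − 1)mc² = (1.89832 − 1) × 1875.6 MeV = 0.89832 × 1875.6 = 1680 MeV.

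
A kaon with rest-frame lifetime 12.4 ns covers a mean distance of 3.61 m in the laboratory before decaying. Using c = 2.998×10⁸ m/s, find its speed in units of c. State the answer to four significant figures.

Let x = d/(cτ) = 3.610 m / (2.998×10⁸ m/s × 1.240×10^-8 s) = 0.97108. Since d = βγcτ, x = βγ = β/√(1−β²).
Solving: β² = x²/(1+x²) = 0.942996/1.942996 = 0.485331, so β = 0.6967.

0.6967c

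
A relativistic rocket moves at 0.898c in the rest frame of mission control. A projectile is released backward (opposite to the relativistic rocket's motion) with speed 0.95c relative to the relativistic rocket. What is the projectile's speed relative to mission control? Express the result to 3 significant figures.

Relativistic velocity addition: u = (u' + v)/(1 + u'v/c²), with u' = −0.95c and v = 0.898c.
Numerator: −0.95 + 0.898 = −0.052. Denominator: 1 + (−0.95)(0.898) = 0.1469.
u = −0.052/0.1469 = −0.35398, so the speed is 0.354c.

0.354c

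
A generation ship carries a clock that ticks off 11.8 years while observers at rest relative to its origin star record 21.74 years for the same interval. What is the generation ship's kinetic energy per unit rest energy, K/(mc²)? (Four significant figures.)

The time-dilation ratio gives γ = 21.74/11.8 = 1.84237.
Since K = (γ−1)mc², K/(mc²) = 1.84237 − 1 = 0.8424.

0.8424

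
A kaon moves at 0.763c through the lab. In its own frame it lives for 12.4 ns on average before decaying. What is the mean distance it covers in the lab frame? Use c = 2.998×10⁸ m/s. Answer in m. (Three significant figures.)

4.39 m

Lorentz factor: γ = (1 − 0.582169)^(−1/2) = 1.547.
Lab-frame lifetime: Δt = γτ = 1.547 × 12.4 ns = 19.183 ns.
Distance: d = vΔt = 0.763 × 2.998×10⁸ m/s × 1.9183×10^-8 s = 4.39 m.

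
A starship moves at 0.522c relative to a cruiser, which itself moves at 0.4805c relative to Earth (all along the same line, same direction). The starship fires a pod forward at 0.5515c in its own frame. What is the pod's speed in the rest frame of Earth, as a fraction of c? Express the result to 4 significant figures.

0.9383c

Compose velocities in two stages. Stage 1 (into S'): u₁ = (0.5515+0.522)/(1+0.5515×0.522) = 0.83354.
Stage 2 (into S): u = (0.83354+0.4805)/(1+0.83354×0.4805) = 0.93825, so the speed is 0.9383c.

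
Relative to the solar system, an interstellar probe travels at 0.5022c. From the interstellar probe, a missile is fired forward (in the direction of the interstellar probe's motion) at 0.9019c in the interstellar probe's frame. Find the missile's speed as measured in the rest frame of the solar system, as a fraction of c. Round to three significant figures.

0.966c

In units of c, u = (u' + v)/(1 + u'v) with u' = 0.9019 and v = 0.5022.
Numerator: 0.9019 + 0.5022 = 1.4041. Denominator: 1 + (0.9019)(0.5022) = 1.45293418.
u = 1.4041/1.45293418 = 0.96639, so the speed is 0.966c.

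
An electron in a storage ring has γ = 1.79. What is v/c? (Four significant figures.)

β = √(1 − 1/γ²) = √(1 − 1/3.2041) = √0.6879 = 0.8294.

0.8294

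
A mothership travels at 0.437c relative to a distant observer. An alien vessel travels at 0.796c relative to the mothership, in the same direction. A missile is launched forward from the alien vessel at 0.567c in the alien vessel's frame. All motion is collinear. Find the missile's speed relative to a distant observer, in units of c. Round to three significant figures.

0.976c

Apply u = (u'+v)/(1+u'v) twice. Missile in the mothership frame: (0.567+0.796)/(1+0.567·0.796) = 1.363/1.451332 = 0.93914c.
That velocity, transformed to the rest frame of a distant observer: (0.93914+0.437)/(1+0.93914·0.437) = 1.37614/1.41040418 = 0.97571c.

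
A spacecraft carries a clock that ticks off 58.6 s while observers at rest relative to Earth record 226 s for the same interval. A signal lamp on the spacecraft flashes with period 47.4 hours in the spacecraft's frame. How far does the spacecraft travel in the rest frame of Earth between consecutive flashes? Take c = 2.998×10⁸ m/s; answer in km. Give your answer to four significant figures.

From Δt = γΔτ: γ = 226/58.6 = 3.85666.
β = √(1 − 1/γ²) = 0.9658. Lab-frame period = γτ = 3.85666×47.4 hours = 182.81 hours. Distance = βc × γτ = 0.9658 × 2.998×10⁸ m/s × 658116 s = 1.9056×10^14 m = 1.906×10^11 km.

1.906×10^11 km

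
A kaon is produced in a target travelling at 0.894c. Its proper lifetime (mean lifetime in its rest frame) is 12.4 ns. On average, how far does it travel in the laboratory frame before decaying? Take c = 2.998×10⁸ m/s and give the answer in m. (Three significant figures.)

7.42 m

With β = 0.894, γ = 1/√(1 − 0.894²) = 1/√0.200764 = 2.2318.
Lab-frame lifetime: Δt = γτ = 2.2318 × 12.4 ns = 27.674 ns.
Distance: d = vΔt = 0.894 × 2.998×10⁸ m/s × 2.7674×10^-8 s = 7.42 m.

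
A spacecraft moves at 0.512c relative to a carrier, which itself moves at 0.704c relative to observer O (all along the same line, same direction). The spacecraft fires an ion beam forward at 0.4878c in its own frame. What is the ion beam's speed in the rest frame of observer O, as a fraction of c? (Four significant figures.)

First combine the ion beam and spacecraft (S''→S'): u₁ = (0.4878 + 0.512)/(1 + 0.4878×0.512) = 0.9998/1.2497536 = 0.8.
Then combine with the carrier (S'→S): u = (0.8 + 0.704)/(1 + 0.8×0.704) = 1.504/1.5632 = 0.96213.

0.9621c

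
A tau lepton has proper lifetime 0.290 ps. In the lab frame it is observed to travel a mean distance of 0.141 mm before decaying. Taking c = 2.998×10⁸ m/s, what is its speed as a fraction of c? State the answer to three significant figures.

d = βγcτ ⇒ βγ = d/(cτ) = 1.410×10^-4 m / (8.6942×10^-5 m) = 1.6218.
β = (βγ)/√(1+(βγ)²) = 1.6218/√3.63024 = 0.851.

0.851c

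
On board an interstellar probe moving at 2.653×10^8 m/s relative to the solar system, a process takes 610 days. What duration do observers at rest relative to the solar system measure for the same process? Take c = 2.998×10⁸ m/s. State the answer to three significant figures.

β = v/c = (2.653×10^8 m/s)/(2.998×10⁸ m/s) = 0.884923.
γ = 1/√(1 − β²) = 1/√(1 − 0.7830887) = 1/√0.2169113 = 1/0.465737 = 2.1471.
Time dilation: Δt = γ·Δτ = 2.1471 × 610 = 1310 days.

1310 days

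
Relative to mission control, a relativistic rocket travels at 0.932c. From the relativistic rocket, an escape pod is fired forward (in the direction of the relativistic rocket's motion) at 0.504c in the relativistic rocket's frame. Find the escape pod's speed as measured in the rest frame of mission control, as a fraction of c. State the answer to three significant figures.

In units of c, u = (u' + v)/(1 + u'v) with u' = 0.504 and v = 0.932.
Numerator: 0.504 + 0.932 = 1.436. Denominator: 1 + (0.504)(0.932) = 1.469728.
u = 1.436/1.469728 = 0.97705, so the speed is 0.977c.

0.977c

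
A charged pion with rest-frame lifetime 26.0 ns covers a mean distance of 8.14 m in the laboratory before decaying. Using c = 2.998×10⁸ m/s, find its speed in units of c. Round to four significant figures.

0.7223c

Let x = d/(cτ) = 8.140 m / (2.998×10⁸ m/s × 2.600×10^-8 s) = 1.0443. Since d = βγcτ, x = βγ = β/√(1−β²).
Solving: β² = x²/(1+x²) = 1.09056/2.09056 = 0.521659, so β = 0.7223.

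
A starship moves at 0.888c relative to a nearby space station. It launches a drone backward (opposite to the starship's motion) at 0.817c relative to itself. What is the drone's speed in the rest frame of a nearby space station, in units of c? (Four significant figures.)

0.2586c

Relativistic velocity addition: u = (u' + v)/(1 + u'v/c²), with u' = −0.817c and v = 0.888c.
Numerator: −0.817 + 0.888 = 0.071. Denominator: 1 + (−0.817)(0.888) = 0.274504.
u = 0.071/0.274504 = 0.25865, so the speed is 0.2586c.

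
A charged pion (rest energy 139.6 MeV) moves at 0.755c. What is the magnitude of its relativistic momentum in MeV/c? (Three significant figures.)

γ = 1/√(1 − β²) = 1/√(1 − 0.570025) = 1/√0.429975 = 1/0.655725 = 1.525.
Momentum: p = γβ·mc = 1.525 × 0.755 × 139.6 MeV/c = 161 MeV/c.

161 MeV/c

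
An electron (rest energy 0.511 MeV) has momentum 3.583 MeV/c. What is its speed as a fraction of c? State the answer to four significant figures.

0.9900c

βγ = pc/(mc²) = 3.583/0.511 = 7.0117.
Since γ² = 1 + (βγ)² = 50.1639, γ = √50.1639 = 7.08265, and β = (βγ)/γ = 7.0117/7.08265 = 0.9900.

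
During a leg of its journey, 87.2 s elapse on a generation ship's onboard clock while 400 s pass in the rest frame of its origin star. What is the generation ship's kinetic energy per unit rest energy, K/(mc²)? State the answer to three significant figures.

γ = Δt/Δτ = 400/87.2 = 4.58716.
K/(mc²) = γ − 1 = 4.58716 − 1 = 3.59.

3.59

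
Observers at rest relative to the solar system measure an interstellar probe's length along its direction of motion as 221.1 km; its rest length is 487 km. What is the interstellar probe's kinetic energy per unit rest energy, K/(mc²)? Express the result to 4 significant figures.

1.203

γ = L₀/L = 487/221.1 = 2.20262.
Since K = (γ−1)mc², K/(mc²) = 2.20262 − 1 = 1.203.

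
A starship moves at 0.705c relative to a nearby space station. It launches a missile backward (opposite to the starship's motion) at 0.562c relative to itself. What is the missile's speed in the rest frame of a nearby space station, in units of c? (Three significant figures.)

0.237c

In units of c, u = (u' + v)/(1 + u'v) with u' = −0.562 and v = 0.705.
Numerator: −0.562 + 0.705 = 0.143. Denominator: 1 + (−0.562)(0.705) = 0.60379.
u = 0.143/0.60379 = 0.23684, so the speed is 0.237c.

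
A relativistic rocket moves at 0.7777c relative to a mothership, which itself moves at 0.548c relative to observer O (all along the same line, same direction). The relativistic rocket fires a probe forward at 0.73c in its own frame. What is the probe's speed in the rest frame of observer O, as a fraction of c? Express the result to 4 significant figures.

Apply u = (u'+v)/(1+u'v) twice. Probe in the mothership frame: (0.73+0.7777)/(1+0.73·0.7777) = 1.5077/1.567721 = 0.96171c.
That velocity, transformed to the rest frame of observer O: (0.96171+0.548)/(1+0.96171·0.548) = 1.50971/1.52701708 = 0.98867c.

0.9887c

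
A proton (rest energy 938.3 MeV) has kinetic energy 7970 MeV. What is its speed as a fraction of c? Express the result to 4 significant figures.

0.9944c

K = (γ−1)mc², so γ = 1 + 7970/938.3 = 9.4941.
Then v/c = √(1 − γ⁻²) = √(1 − 0.0110941) = √0.9889059 = 0.9944.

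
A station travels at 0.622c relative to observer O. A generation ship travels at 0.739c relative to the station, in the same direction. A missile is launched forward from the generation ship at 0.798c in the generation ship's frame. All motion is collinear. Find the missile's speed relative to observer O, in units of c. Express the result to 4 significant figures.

0.9922c

First combine the missile and generation ship (S''→S'): u₁ = (0.798 + 0.739)/(1 + 0.798×0.739) = 1.537/1.589722 = 0.96684.
Then combine with the station (S'→S): u = (0.96684 + 0.622)/(1 + 0.96684×0.622) = 1.58884/1.60137448 = 0.99217.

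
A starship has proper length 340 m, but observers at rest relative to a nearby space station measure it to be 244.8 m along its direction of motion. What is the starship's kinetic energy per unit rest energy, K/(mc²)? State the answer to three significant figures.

Length contraction gives γ = L₀/L = 340/244.8 = 1.38889.
K/(mc²) = γ − 1 = 1.38889 − 1 = 0.389.

0.389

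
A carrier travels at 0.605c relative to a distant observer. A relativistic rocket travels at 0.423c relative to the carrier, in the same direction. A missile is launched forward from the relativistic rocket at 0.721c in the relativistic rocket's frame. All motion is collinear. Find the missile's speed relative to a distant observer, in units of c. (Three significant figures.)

0.968c

First combine the missile and relativistic rocket (S''→S'): u₁ = (0.721 + 0.423)/(1 + 0.721×0.423) = 1.144/1.304983 = 0.87664.
Then combine with the carrier (S'→S): u = (0.87664 + 0.605)/(1 + 0.87664×0.605) = 1.48164/1.5303672 = 0.96816.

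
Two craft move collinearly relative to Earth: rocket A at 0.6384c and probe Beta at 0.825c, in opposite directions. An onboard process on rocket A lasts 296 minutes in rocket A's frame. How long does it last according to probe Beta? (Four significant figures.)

1039 minutes

Transform rocket A's velocity into probe Beta's frame: (0.6384 + 0.825)/(1 + 0.6384·0.825) = 1.4634/1.52668, so the relative speed is 0.95855c.
At |u| = 0.95855c, γ = (1 − 0.918818)^(−1/2) = 3.5097.
Rocket A's interval is proper; time dilation gives Δt_B = γΔτ = 3.5097 × 296 minutes = 1039 minutes.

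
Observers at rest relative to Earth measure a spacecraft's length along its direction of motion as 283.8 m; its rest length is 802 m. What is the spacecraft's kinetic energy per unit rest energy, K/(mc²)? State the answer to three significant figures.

From L = L₀/γ: γ = 802/283.8 = 2.82593.
K/(mc²) = γ − 1 = 2.82593 − 1 = 1.83.

1.83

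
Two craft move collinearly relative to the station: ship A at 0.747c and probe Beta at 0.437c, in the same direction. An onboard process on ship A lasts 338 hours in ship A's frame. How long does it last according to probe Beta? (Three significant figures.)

Transform ship A's velocity into probe Beta's frame: (0.747 − 0.437)/(1 − 0.747·0.437) = 0.31/0.673561, so the relative speed is 0.46024c.
γ for this relative speed: γ = 1/√(1 − 0.211821) = 1.1264.
Ship A's interval is proper; time dilation gives Δt_B = γΔτ = 1.1264 × 338 hours = 381 hours.

381 hours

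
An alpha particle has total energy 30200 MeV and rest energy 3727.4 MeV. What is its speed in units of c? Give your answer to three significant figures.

γ = E/(mc²) = 30200/3727.4 = 8.1022.
β = √(1 − 1/γ²) = √(1 − 0.0152333) = √0.9847667 = 0.992.

0.992c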